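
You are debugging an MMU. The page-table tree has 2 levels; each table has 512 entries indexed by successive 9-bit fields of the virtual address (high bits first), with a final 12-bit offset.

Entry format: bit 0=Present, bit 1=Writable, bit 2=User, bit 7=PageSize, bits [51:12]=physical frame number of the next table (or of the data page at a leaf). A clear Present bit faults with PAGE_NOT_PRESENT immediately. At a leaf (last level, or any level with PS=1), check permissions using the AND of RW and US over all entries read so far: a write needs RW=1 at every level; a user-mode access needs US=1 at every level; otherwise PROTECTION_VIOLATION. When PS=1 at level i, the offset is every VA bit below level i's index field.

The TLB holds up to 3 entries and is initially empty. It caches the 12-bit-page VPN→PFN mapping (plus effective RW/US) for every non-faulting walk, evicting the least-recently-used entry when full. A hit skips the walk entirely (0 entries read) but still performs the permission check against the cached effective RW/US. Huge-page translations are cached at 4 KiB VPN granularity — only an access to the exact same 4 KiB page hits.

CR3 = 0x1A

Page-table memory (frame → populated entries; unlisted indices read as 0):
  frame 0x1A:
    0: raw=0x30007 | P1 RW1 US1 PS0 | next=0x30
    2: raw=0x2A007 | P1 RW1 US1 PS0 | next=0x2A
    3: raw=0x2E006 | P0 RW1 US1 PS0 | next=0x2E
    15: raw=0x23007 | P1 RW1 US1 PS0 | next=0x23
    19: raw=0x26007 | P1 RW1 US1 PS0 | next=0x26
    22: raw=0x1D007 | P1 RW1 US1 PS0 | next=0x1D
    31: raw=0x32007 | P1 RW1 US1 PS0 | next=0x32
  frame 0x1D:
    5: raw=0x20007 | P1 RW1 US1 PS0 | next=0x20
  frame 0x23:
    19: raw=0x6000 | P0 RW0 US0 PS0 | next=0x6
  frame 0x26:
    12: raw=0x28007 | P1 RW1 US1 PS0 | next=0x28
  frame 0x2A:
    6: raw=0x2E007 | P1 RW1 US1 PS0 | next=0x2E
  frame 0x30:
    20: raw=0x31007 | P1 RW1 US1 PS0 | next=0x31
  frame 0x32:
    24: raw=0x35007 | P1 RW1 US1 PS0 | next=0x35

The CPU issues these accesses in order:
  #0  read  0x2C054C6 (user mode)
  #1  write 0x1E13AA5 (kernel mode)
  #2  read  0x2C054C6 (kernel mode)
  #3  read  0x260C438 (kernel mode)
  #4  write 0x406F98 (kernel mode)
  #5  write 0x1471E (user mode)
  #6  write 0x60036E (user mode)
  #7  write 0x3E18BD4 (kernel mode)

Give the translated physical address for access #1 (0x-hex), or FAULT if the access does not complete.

Trace:
#0 VA=0x2C054C6 (r,user):
  L0 @0x1A[22] → 0x1D007  P=1,RW=1,US=1,PS=0
  L1 @0x1D[5] → 0x20007  P=1,RW=1,US=1,PS=0
  ✓ 0x204C6  — 2 lookups
#1 VA=0x1E13AA5 (w,kernel):
  L0 @0x1A[15] → 0x23007  P=1,RW=1,US=1,PS=0
  L1 @0x23[19] → 0x6000  P=0,RW=0,US=0,PS=0
  ✗ PAGE_NOT_PRESENT  [2 reads]
#2 VA=0x2C054C6 (r,kernel):
  TLB hit vpn=0x2C05 → PA=0x204C6
#3 VA=0x260C438 (r,kernel):
  L0 @0x1A[19] → 0x26007  P=1,RW=1,US=1,PS=0
  L1 @0x26[12] → 0x28007  P=1,RW=1,US=1,PS=0
  ✓ 0x28438  — 2 lookups
#4 VA=0x406F98 (w,kernel):
  L0 @0x1A[2] → 0x2A007  P=1,RW=1,US=1,PS=0
  L1 @0x2A[6] → 0x2E007  P=1,RW=1,US=1,PS=0
  ✓ 0x2EF98  — 2 lookups
#5 VA=0x1471E (w,user):
  L0 @0x1A[0] → 0x30007  P=1,RW=1,US=1,PS=0
  L1 @0x30[20] → 0x31007  P=1,RW=1,US=1,PS=0
  ✓ 0x3171E  — 2 lookups
#6 VA=0x60036E (w,user):
  L0 @0x1A[3] → 0x2E006  P=0,RW=1,US=1,PS=0
  ✗ PAGE_NOT_PRESENT  [1 reads]
#7 VA=0x3E18BD4 (w,kernel):
  L0 @0x1A[31] → 0x32007  P=1,RW=1,US=1,PS=0
  L1 @0x32[24] → 0x35007  P=1,RW=1,US=1,PS=0
  ✓ 0x35BD4  — 2 lookups

Access #1 PA: FAULT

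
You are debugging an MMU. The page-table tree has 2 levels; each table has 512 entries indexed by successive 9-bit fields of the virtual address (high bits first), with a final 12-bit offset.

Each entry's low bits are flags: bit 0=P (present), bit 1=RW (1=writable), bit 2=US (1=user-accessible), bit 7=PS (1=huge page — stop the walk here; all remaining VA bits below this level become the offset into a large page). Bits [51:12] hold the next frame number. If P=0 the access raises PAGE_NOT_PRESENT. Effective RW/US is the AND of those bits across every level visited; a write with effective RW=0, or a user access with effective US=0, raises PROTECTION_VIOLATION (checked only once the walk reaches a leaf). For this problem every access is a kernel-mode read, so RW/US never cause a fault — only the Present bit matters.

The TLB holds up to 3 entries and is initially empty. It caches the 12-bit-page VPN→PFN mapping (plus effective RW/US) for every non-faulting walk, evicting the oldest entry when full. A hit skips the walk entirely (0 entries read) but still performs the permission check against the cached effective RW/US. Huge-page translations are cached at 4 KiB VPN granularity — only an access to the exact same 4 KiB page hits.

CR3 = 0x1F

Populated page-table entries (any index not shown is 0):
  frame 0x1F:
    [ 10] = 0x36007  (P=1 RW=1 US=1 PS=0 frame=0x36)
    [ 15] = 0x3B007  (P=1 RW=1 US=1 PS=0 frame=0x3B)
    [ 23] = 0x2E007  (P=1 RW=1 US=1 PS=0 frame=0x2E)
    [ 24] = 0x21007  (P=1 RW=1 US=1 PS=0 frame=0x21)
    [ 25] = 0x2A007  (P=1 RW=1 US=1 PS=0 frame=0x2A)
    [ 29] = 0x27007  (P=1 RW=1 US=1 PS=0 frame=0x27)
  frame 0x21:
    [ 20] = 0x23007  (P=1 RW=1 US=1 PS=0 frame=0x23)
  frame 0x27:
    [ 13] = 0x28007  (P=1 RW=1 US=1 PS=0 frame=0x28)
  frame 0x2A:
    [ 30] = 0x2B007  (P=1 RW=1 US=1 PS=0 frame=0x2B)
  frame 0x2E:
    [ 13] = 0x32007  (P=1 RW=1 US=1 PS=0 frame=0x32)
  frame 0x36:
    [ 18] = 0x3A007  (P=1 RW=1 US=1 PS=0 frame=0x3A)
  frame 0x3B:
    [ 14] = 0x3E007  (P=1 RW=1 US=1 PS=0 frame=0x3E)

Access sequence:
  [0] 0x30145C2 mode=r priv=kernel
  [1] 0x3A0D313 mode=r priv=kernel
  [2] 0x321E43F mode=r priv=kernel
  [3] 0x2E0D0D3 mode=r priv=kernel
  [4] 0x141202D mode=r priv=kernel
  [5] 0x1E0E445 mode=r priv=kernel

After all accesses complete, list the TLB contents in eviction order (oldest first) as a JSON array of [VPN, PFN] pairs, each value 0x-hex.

Trace:
#0 VA=0x30145C2 (r,kernel):
  [0] read 0x1F idx=24: raw=0x21007 flags P=1 W=1 U=1 S=0
  [1] read 0x21 idx=20: raw=0x23007 flags P=1 W=1 U=1 S=0
  → PA=0x235C2  (2 entries read)
#1 VA=0x3A0D313 (r,kernel):
  [0] read 0x1F idx=29: raw=0x27007 flags P=1 W=1 U=1 S=0
  [1] read 0x27 idx=13: raw=0x28007 flags P=1 W=1 U=1 S=0
  → PA=0x28313  (2 entries read)
#2 VA=0x321E43F (r,kernel):
  [0] read 0x1F idx=25: raw=0x2A007 flags P=1 W=1 U=1 S=0
  [1] read 0x2A idx=30: raw=0x2B007 flags P=1 W=1 U=1 S=0
  → PA=0x2B43F  (2 entries read)
#3 VA=0x2E0D0D3 (r,kernel):
  [0] read 0x1F idx=23: raw=0x2E007 flags P=1 W=1 U=1 S=0
  [1] read 0x2E idx=13: raw=0x32007 flags P=1 W=1 U=1 S=0
  → PA=0x320D3  (2 entries read)
#4 VA=0x141202D (r,kernel):
  [0] read 0x1F idx=10: raw=0x36007 flags P=1 W=1 U=1 S=0
  [1] read 0x36 idx=18: raw=0x3A007 flags P=1 W=1 U=1 S=0
  → PA=0x3A02D  (2 entries read)
#5 VA=0x1E0E445 (r,kernel):
  [0] read 0x1F idx=15: raw=0x3B007 flags P=1 W=1 U=1 S=0
  [1] read 0x3B idx=14: raw=0x3E007 flags P=1 W=1 U=1 S=0
  → PA=0x3E445  (2 entries read)

TLB: [["0x2E0D", "0x32"], ["0x1412", "0x3A"], ["0x1E0E", "0x3E"]]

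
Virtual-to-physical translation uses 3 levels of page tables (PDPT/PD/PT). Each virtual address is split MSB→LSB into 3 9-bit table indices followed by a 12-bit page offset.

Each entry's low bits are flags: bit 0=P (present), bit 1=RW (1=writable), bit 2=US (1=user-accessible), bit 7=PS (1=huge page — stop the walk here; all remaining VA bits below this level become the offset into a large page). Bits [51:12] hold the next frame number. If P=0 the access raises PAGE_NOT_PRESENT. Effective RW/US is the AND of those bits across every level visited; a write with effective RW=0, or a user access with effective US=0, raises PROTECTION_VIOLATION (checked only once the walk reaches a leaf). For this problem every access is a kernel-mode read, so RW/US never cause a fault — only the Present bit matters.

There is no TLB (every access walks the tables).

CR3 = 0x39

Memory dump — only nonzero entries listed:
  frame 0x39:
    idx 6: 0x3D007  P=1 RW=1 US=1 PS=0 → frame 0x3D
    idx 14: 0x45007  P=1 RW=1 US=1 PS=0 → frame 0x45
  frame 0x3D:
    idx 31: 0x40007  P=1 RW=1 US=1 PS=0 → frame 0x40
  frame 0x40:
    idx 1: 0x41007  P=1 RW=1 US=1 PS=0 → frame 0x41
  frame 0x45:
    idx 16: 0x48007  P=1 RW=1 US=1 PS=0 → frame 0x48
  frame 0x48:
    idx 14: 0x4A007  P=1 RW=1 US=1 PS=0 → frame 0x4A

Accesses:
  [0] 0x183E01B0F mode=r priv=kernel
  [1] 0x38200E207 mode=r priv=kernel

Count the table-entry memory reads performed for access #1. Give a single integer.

Walk each access:
#0 VA=0x183E01B0F (r,kernel):
  lvl0: tbl 0x39, slot 6 ⇒ 0x3D007 (P1/RW1/US1/PS0)
  lvl1: tbl 0x3D, slot 31 ⇒ 0x40007 (P1/RW1/US1/PS0)
  lvl2: tbl 0x40, slot 1 ⇒ 0x41007 (P1/RW1/US1/PS0)
  → PA=0x41B0F  (3 entries read)
#1 VA=0x38200E207 (r,kernel):
  lvl0: tbl 0x39, slot 14 ⇒ 0x45007 (P1/RW1/US1/PS0)
  lvl1: tbl 0x45, slot 16 ⇒ 0x48007 (P1/RW1/US1/PS0)
  lvl2: tbl 0x48, slot 14 ⇒ 0x4A007 (P1/RW1/US1/PS0)
  → PA=0x4A207  (3 entries read)

Entries read for #1: 3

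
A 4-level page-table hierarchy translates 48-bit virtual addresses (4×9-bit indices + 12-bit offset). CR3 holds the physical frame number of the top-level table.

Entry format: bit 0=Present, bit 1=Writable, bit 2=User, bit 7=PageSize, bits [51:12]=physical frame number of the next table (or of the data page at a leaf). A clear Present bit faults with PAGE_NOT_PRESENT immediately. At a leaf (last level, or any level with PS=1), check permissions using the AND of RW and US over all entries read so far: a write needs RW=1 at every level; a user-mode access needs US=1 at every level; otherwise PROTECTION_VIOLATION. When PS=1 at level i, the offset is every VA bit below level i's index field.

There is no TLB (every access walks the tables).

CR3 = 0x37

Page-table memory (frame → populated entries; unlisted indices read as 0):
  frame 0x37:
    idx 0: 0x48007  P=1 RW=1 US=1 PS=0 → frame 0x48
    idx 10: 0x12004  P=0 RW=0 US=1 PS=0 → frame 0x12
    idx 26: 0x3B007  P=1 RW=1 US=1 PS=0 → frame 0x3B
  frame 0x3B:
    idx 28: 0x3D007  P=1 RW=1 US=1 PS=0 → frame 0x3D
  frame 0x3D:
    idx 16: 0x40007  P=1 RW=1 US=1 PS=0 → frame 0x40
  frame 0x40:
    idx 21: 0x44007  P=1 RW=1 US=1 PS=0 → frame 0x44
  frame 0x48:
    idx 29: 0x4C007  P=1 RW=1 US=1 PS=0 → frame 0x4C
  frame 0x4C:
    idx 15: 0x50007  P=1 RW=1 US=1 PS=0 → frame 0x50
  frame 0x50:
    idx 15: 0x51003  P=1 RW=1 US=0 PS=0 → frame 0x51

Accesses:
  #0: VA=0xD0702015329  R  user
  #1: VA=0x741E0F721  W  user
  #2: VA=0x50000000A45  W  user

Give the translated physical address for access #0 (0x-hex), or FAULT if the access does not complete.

Per-access translation:
#0 VA=0xD0702015329 (r,user):
  [0] read 0x37 idx=26: raw=0x3B007 flags P=1 W=1 U=1 S=0
  [1] read 0x3B idx=28: raw=0x3D007 flags P=1 W=1 U=1 S=0
  [2] read 0x3D idx=16: raw=0x40007 flags P=1 W=1 U=1 S=0
  [3] read 0x40 idx=21: raw=0x44007 flags P=1 W=1 U=1 S=0
  ⇒ phys 0x44329  [4 reads]
#1 VA=0x741E0F721 (w,user):
  [0] read 0x37 idx=0: raw=0x48007 flags P=1 W=1 U=1 S=0
  [1] read 0x48 idx=29: raw=0x4C007 flags P=1 W=1 U=1 S=0
  [2] read 0x4C idx=15: raw=0x50007 flags P=1 W=1 U=1 S=0
  [3] read 0x50 idx=15: raw=0x51003 flags P=1 W=1 U=0 S=0
  ✗ PROTECTION_VIOLATION  [4 reads]
#2 VA=0x50000000A45 (w,user):
  [0] read 0x37 idx=10: raw=0x12004 flags P=0 W=0 U=1 S=0
  ✗ PAGE_NOT_PRESENT  [1 reads]

Access #0 PA: 0x44329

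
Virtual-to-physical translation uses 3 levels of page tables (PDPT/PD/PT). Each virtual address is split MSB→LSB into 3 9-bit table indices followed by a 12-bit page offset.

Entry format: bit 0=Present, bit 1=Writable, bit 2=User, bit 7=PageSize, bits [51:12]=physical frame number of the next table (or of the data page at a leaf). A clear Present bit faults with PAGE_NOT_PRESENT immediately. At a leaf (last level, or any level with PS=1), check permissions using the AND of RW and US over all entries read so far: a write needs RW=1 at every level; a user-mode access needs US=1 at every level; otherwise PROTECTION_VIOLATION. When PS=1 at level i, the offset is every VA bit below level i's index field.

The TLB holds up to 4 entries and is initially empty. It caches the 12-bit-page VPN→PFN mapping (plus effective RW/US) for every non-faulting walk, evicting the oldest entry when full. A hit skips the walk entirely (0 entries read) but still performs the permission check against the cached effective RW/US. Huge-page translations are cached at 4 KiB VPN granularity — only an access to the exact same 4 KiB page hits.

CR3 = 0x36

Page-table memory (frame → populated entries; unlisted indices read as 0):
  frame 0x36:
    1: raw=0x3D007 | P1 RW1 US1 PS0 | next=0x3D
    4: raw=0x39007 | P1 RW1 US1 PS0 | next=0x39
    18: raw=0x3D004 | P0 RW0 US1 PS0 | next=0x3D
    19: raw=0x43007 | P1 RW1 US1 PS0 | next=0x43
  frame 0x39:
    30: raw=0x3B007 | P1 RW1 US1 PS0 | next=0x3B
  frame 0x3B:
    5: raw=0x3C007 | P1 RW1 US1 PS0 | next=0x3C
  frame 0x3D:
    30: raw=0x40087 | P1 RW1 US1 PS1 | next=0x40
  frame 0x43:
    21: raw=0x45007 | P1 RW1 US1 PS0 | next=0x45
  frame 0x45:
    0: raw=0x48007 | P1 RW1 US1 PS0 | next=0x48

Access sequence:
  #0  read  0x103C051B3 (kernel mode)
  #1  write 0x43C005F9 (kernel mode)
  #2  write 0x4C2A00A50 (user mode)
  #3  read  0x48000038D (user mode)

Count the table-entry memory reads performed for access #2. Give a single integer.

Trace:
#0 VA=0x103C051B3 (r,kernel):
  L0 @0x36[4] → 0x39007  P=1,RW=1,US=1,PS=0
  L1 @0x39[30] → 0x3B007  P=1,RW=1,US=1,PS=0
  L2 @0x3B[5] → 0x3C007  P=1,RW=1,US=1,PS=0
  ✓ 0x3C1B3  — 3 lookups
#1 VA=0x43C005F9 (w,kernel):
  L0 @0x36[1] → 0x3D007  P=1,RW=1,US=1,PS=0
  L1 @0x3D[30] → 0x40087  P=1,RW=1,US=1,PS=1
  ✓ 0x405F9 (huge @L1)  — 2 lookups
#2 VA=0x4C2A00A50 (w,user):
  L0 @0x36[19] → 0x43007  P=1,RW=1,US=1,PS=0
  L1 @0x43[21] → 0x45007  P=1,RW=1,US=1,PS=0
  L2 @0x45[0] → 0x48007  P=1,RW=1,US=1,PS=0
  ✓ 0x48A50  — 3 lookups
#3 VA=0x48000038D (r,user):
  L0 @0x36[18] → 0x3D004  P=0,RW=0,US=1,PS=0
  ✗ PAGE_NOT_PRESENT  [1 reads]

Entries read for #2: 3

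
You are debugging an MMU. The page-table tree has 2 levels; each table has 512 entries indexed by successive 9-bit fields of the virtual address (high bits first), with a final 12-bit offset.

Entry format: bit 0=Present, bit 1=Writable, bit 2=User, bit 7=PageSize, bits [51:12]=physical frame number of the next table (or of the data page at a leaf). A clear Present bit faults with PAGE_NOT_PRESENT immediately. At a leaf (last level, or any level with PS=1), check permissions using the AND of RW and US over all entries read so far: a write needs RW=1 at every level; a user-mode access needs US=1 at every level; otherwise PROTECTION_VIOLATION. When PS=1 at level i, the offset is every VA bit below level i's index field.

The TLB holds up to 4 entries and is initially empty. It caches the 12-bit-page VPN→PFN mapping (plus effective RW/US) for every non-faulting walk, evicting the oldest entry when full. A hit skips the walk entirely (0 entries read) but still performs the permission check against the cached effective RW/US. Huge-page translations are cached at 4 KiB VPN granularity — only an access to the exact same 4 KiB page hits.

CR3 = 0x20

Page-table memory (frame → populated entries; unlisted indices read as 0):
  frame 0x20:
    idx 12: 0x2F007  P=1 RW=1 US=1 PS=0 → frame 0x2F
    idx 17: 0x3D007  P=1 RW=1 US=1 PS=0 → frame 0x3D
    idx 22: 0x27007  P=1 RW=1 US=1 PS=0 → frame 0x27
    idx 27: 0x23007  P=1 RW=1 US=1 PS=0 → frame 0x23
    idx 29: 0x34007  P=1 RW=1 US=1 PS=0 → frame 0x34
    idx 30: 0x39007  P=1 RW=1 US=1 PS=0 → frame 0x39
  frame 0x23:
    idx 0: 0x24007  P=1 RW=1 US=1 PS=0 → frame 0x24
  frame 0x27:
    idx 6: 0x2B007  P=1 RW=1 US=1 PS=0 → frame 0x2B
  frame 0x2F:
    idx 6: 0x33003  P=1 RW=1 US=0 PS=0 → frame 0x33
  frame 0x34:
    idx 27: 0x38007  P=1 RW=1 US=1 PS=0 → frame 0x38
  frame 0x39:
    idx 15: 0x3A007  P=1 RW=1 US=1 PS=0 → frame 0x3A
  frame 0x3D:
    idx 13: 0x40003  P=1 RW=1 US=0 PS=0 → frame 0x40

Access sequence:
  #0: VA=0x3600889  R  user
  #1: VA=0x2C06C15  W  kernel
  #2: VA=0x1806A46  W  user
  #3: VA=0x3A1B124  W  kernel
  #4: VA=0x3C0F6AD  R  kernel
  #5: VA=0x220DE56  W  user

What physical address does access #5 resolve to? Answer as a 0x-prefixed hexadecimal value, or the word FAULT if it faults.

Trace:
#0 VA=0x3600889 (r,user):
  L0: frame=0x20 idx=27 entry=0x23007 [P=1 RW=1 US=1 PS=0]
  L1: frame=0x23 idx=0 entry=0x24007 [P=1 RW=1 US=1 PS=0]
  → PA=0x24889  (2 entries read)
#1 VA=0x2C06C15 (w,kernel):
  L0: frame=0x20 idx=22 entry=0x27007 [P=1 RW=1 US=1 PS=0]
  L1: frame=0x27 idx=6 entry=0x2B007 [P=1 RW=1 US=1 PS=0]
  → PA=0x2BC15  (2 entries read)
#2 VA=0x1806A46 (w,user):
  L0: frame=0x20 idx=12 entry=0x2F007 [P=1 RW=1 US=1 PS=0]
  L1: frame=0x2F idx=6 entry=0x33003 [P=1 RW=1 US=0 PS=0]
  ⇒ fault: PROTECTION_VIOLATION  — 2 lookups
#3 VA=0x3A1B124 (w,kernel):
  L0: frame=0x20 idx=29 entry=0x34007 [P=1 RW=1 US=1 PS=0]
  L1: frame=0x34 idx=27 entry=0x38007 [P=1 RW=1 US=1 PS=0]
  → PA=0x38124  (2 entries read)
#4 VA=0x3C0F6AD (r,kernel):
  L0: frame=0x20 idx=30 entry=0x39007 [P=1 RW=1 US=1 PS=0]
  L1: frame=0x39 idx=15 entry=0x3A007 [P=1 RW=1 US=1 PS=0]
  → PA=0x3A6AD  (2 entries read)
#5 VA=0x220DE56 (w,user):
  L0: frame=0x20 idx=17 entry=0x3D007 [P=1 RW=1 US=1 PS=0]
  L1: frame=0x3D idx=13 entry=0x40003 [P=1 RW=1 US=0 PS=0]
  ⇒ fault: PROTECTION_VIOLATION  — 2 lookups

Access #5 PA: FAULT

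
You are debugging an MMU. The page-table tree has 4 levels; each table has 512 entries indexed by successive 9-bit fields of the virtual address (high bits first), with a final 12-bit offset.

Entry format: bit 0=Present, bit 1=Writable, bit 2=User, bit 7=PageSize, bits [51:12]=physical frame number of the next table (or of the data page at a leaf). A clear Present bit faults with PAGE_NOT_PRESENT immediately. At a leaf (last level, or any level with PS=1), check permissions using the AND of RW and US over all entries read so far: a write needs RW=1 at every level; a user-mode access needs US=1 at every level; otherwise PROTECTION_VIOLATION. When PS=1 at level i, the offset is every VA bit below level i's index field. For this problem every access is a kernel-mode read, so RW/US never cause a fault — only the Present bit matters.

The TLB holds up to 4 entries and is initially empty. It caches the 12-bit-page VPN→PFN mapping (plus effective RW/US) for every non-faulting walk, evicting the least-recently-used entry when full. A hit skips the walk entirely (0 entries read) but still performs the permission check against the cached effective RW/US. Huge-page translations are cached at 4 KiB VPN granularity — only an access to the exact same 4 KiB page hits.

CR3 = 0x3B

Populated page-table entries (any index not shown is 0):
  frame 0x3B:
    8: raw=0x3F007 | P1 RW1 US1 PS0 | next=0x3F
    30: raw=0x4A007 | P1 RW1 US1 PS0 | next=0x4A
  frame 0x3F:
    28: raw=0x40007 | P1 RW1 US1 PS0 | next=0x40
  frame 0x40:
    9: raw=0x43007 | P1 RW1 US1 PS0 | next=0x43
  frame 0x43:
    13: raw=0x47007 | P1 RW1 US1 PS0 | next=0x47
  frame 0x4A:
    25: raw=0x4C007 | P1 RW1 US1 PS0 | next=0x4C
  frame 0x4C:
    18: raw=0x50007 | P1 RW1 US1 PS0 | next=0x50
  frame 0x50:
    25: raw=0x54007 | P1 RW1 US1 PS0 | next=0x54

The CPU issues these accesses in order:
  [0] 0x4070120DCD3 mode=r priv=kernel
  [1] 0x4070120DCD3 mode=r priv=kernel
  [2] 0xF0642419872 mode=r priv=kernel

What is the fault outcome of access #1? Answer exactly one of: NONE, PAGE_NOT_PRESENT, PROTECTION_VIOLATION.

Trace:
#0 VA=0x4070120DCD3 (r,kernel):
  L0 @0x3B[8] → 0x3F007  P=1,RW=1,US=1,PS=0
  L1 @0x3F[28] → 0x40007  P=1,RW=1,US=1,PS=0
  L2 @0x40[9] → 0x43007  P=1,RW=1,US=1,PS=0
  L3 @0x43[13] → 0x47007  P=1,RW=1,US=1,PS=0
  ✓ 0x47CD3  — 4 lookups
#1 VA=0x4070120DCD3 (r,kernel):
  TLB hit vpn=0x4070120D → PA=0x47CD3
#2 VA=0xF0642419872 (r,kernel):
  L0 @0x3B[30] → 0x4A007  P=1,RW=1,US=1,PS=0
  L1 @0x4A[25] → 0x4C007  P=1,RW=1,US=1,PS=0
  L2 @0x4C[18] → 0x50007  P=1,RW=1,US=1,PS=0
  L3 @0x50[25] → 0x54007  P=1,RW=1,US=1,PS=0
  ✓ 0x54872  — 4 lookups

Access #1 fault: NONE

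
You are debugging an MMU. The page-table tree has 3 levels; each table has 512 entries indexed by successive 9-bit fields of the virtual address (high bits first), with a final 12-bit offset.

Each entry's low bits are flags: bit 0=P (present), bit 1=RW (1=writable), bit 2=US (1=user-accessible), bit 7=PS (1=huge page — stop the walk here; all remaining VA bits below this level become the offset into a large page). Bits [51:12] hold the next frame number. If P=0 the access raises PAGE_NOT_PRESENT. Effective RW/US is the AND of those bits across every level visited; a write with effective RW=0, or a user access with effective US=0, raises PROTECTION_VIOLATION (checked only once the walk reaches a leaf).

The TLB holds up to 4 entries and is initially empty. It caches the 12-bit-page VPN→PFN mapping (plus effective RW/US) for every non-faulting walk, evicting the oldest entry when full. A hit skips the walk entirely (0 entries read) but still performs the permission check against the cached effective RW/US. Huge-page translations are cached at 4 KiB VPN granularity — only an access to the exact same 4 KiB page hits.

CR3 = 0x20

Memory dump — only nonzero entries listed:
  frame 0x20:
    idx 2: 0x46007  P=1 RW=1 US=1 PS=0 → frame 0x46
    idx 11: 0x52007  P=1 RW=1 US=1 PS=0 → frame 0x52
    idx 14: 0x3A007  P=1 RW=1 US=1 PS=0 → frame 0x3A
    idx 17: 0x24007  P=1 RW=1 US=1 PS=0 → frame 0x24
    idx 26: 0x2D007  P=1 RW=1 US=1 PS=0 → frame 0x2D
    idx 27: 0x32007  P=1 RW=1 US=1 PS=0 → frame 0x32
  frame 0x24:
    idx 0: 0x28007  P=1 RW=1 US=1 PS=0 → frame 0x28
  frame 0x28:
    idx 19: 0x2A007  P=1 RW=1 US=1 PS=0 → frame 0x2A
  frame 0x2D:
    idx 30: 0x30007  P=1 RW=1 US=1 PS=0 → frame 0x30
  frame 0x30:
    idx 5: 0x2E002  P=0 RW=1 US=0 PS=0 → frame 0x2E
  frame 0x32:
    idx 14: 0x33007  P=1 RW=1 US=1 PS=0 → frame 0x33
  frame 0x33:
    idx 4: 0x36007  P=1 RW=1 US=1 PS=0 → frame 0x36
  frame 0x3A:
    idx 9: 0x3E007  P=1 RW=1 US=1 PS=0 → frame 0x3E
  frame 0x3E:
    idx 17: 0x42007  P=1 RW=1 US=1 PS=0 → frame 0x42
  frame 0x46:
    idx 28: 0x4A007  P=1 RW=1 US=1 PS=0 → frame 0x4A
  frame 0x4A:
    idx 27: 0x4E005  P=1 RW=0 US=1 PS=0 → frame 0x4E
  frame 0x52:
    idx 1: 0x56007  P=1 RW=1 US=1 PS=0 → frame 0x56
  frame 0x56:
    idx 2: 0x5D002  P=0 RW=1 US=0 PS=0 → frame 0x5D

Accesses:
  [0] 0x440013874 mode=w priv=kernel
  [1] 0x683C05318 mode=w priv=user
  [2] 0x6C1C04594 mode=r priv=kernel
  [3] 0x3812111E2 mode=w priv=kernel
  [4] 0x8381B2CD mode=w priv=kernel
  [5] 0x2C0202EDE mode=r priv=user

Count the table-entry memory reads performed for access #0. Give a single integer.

Trace:
#0 VA=0x440013874 (w,kernel):
  L0: frame=0x20 idx=17 entry=0x24007 [P=1 RW=1 US=1 PS=0]
  L1: frame=0x24 idx=0 entry=0x28007 [P=1 RW=1 US=1 PS=0]
  L2: frame=0x28 idx=19 entry=0x2A007 [P=1 RW=1 US=1 PS=0]
  ⇒ phys 0x2A874  [3 reads]
#1 VA=0x683C05318 (w,user):
  L0: frame=0x20 idx=26 entry=0x2D007 [P=1 RW=1 US=1 PS=0]
  L1: frame=0x2D idx=30 entry=0x30007 [P=1 RW=1 US=1 PS=0]
  L2: frame=0x30 idx=5 entry=0x2E002 [P=0 RW=1 US=0 PS=0]
  ✗ PAGE_NOT_PRESENT  [3 reads]
#2 VA=0x6C1C04594 (r,kernel):
  L0: frame=0x20 idx=27 entry=0x32007 [P=1 RW=1 US=1 PS=0]
  L1: frame=0x32 idx=14 entry=0x33007 [P=1 RW=1 US=1 PS=0]
  L2: frame=0x33 idx=4 entry=0x36007 [P=1 RW=1 US=1 PS=0]
  ⇒ phys 0x36594  [3 reads]
#3 VA=0x3812111E2 (w,kernel):
  L0: frame=0x20 idx=14 entry=0x3A007 [P=1 RW=1 US=1 PS=0]
  L1: frame=0x3A idx=9 entry=0x3E007 [P=1 RW=1 US=1 PS=0]
  L2: frame=0x3E idx=17 entry=0x42007 [P=1 RW=1 US=1 PS=0]
  ⇒ phys 0x421E2  [3 reads]
#4 VA=0x8381B2CD (w,kernel):
  L0: frame=0x20 idx=2 entry=0x46007 [P=1 RW=1 US=1 PS=0]
  L1: frame=0x46 idx=28 entry=0x4A007 [P=1 RW=1 US=1 PS=0]
  L2: frame=0x4A idx=27 entry=0x4E005 [P=1 RW=0 US=1 PS=0]
  ✗ PROTECTION_VIOLATION  [3 reads]
#5 VA=0x2C0202EDE (r,user):
  L0: frame=0x20 idx=11 entry=0x52007 [P=1 RW=1 US=1 PS=0]
  L1: frame=0x52 idx=1 entry=0x56007 [P=1 RW=1 US=1 PS=0]
  L2: frame=0x56 idx=2 entry=0x5D002 [P=0 RW=1 US=0 PS=0]
  ✗ PAGE_NOT_PRESENT  [3 reads]

Entries read for #0: 3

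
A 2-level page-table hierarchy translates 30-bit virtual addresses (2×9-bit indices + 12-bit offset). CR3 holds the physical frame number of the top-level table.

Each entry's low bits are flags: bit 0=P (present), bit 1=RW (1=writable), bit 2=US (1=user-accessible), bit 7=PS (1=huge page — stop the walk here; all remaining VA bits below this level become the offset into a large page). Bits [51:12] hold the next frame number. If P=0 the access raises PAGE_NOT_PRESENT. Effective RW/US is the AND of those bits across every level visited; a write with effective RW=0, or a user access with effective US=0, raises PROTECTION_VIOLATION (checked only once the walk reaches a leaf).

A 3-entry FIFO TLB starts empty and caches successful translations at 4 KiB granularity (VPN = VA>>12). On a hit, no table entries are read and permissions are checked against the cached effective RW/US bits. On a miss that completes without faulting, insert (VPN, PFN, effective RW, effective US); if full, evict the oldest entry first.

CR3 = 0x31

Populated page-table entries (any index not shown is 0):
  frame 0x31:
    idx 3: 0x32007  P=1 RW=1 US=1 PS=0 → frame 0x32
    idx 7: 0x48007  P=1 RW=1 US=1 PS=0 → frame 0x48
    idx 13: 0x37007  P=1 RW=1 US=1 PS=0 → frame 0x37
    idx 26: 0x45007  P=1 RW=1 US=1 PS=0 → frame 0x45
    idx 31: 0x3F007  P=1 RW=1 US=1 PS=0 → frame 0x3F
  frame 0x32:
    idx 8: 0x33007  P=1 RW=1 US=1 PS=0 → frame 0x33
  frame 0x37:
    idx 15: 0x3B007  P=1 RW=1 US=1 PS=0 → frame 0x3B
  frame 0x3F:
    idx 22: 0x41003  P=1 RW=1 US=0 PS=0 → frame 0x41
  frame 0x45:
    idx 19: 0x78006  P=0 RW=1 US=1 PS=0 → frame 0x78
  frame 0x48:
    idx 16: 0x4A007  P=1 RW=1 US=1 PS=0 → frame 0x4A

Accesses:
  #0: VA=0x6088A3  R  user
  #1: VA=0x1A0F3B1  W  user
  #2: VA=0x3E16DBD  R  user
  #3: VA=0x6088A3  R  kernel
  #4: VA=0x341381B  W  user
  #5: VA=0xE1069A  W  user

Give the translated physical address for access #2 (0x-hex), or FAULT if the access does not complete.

Trace:
#0 VA=0x6088A3 (r,user):
  [0] read 0x31 idx=3: raw=0x32007 flags P=1 W=1 U=1 S=0
  [1] read 0x32 idx=8: raw=0x33007 flags P=1 W=1 U=1 S=0
  ⇒ phys 0x338A3  [2 reads]
#1 VA=0x1A0F3B1 (w,user):
  [0] read 0x31 idx=13: raw=0x37007 flags P=1 W=1 U=1 S=0
  [1] read 0x37 idx=15: raw=0x3B007 flags P=1 W=1 U=1 S=0
  ⇒ phys 0x3B3B1  [2 reads]
#2 VA=0x3E16DBD (r,user):
  [0] read 0x31 idx=31: raw=0x3F007 flags P=1 W=1 U=1 S=0
  [1] read 0x3F idx=22: raw=0x41003 flags P=1 W=1 U=0 S=0
  ⇒ fault: PROTECTION_VIOLATION  — 2 lookups
#3 VA=0x6088A3 (r,kernel):
  TLB hit vpn=0x608 → PA=0x338A3
#4 VA=0x341381B (w,user):
  [0] read 0x31 idx=26: raw=0x45007 flags P=1 W=1 U=1 S=0
  [1] read 0x45 idx=19: raw=0x78006 flags P=0 W=1 U=1 S=0
  ⇒ fault: PAGE_NOT_PRESENT  — 2 lookups
#5 VA=0xE1069A (w,user):
  [0] read 0x31 idx=7: raw=0x48007 flags P=1 W=1 U=1 S=0
  [1] read 0x48 idx=16: raw=0x4A007 flags P=1 W=1 U=1 S=0
  ⇒ phys 0x4A69A  [2 reads]

Access #2 PA: FAULT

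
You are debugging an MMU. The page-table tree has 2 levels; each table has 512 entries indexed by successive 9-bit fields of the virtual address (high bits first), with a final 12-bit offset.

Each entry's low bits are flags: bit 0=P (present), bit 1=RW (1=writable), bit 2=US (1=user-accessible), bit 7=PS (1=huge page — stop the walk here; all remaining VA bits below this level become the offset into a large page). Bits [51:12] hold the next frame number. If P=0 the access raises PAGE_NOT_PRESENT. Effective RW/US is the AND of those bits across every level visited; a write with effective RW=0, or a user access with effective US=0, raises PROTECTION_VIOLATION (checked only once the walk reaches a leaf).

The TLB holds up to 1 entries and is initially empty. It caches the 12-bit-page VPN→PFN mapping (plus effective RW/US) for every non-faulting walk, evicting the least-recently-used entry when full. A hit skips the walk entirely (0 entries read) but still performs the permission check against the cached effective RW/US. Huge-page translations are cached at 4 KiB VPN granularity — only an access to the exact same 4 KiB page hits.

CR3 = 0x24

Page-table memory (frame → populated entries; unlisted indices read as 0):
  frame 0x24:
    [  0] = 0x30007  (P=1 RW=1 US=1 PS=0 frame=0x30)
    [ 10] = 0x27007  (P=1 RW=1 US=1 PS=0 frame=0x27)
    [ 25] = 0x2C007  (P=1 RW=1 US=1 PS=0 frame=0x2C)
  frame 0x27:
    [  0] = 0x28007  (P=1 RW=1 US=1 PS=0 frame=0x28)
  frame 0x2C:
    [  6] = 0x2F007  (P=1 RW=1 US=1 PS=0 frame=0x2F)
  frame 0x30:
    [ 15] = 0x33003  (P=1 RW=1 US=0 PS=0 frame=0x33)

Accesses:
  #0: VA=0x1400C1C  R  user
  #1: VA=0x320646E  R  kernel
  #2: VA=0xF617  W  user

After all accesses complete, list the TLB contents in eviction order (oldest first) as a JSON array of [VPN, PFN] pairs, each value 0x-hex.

Per-access translation:
#0 VA=0x1400C1C (r,user):
  L0 @0x24[10] → 0x27007  P=1,RW=1,US=1,PS=0
  L1 @0x27[0] → 0x28007  P=1,RW=1,US=1,PS=0
  ⇒ phys 0x28C1C  [2 reads]
#1 VA=0x320646E (r,kernel):
  L0 @0x24[25] → 0x2C007  P=1,RW=1,US=1,PS=0
  L1 @0x2C[6] → 0x2F007  P=1,RW=1,US=1,PS=0
  ⇒ phys 0x2F46E  [2 reads]
#2 VA=0xF617 (w,user):
  L0 @0x24[0] → 0x30007  P=1,RW=1,US=1,PS=0
  L1 @0x30[15] → 0x33003  P=1,RW=1,US=0,PS=0
  ✗ PROTECTION_VIOLATION  [2 reads]

TLB: [["0x3206", "0x2F"]]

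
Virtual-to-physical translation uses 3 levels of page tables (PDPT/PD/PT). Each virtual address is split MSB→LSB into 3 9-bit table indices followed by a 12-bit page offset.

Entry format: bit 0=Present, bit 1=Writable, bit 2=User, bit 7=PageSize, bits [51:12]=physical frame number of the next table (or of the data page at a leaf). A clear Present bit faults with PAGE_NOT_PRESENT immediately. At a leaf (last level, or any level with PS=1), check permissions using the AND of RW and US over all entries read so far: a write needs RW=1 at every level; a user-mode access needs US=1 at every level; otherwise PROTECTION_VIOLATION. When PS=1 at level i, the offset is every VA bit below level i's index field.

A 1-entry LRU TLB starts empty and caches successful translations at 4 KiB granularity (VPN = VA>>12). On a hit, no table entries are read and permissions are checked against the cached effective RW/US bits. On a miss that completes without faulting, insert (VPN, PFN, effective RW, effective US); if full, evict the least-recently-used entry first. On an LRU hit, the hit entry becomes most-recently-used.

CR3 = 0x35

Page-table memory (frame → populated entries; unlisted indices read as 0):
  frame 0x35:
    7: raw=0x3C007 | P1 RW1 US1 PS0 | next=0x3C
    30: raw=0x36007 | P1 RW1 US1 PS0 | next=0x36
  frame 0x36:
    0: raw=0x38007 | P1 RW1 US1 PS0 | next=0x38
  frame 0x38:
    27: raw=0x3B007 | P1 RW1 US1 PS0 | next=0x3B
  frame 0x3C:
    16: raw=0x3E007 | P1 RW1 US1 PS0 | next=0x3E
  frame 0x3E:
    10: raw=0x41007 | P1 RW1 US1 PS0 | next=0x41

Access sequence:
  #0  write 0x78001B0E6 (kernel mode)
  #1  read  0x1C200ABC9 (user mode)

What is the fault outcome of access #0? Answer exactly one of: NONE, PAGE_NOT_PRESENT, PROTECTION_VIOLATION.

Trace:
#0 VA=0x78001B0E6 (w,kernel):
  L0 @0x35[30] → 0x36007  P=1,RW=1,US=1,PS=0
  L1 @0x36[0] → 0x38007  P=1,RW=1,US=1,PS=0
  L2 @0x38[27] → 0x3B007  P=1,RW=1,US=1,PS=0
  → PA=0x3B0E6  (3 entries read)
#1 VA=0x1C200ABC9 (r,user):
  L0 @0x35[7] → 0x3C007  P=1,RW=1,US=1,PS=0
  L1 @0x3C[16] → 0x3E007  P=1,RW=1,US=1,PS=0
  L2 @0x3E[10] → 0x41007  P=1,RW=1,US=1,PS=0
  → PA=0x41BC9  (3 entries read)

Access #0 fault: NONE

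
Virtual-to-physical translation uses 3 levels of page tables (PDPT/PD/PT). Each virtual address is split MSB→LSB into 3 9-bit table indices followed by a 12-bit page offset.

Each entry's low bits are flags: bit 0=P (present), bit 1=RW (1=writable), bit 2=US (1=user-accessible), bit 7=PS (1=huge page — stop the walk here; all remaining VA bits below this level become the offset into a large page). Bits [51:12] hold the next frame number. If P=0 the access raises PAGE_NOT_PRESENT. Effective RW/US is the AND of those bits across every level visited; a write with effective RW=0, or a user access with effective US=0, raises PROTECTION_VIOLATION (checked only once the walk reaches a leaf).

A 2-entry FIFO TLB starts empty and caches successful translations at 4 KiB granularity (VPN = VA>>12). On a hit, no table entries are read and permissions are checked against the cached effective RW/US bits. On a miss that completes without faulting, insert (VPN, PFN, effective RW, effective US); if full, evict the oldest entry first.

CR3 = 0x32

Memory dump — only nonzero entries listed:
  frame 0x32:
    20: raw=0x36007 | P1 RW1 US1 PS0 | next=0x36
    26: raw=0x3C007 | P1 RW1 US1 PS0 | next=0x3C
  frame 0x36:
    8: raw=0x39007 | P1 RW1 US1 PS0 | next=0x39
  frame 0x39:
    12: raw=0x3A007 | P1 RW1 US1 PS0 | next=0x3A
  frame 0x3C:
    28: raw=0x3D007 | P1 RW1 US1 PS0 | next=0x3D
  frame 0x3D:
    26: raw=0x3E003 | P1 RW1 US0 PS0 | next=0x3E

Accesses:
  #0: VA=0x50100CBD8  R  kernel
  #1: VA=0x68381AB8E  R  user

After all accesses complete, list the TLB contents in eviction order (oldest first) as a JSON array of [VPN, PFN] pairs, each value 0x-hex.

Walk each access:
#0 VA=0x50100CBD8 (r,kernel):
  [0] read 0x32 idx=20: raw=0x36007 flags P=1 W=1 U=1 S=0
  [1] read 0x36 idx=8: raw=0x39007 flags P=1 W=1 U=1 S=0
  [2] read 0x39 idx=12: raw=0x3A007 flags P=1 W=1 U=1 S=0
  ⇒ phys 0x3ABD8  [3 reads]
#1 VA=0x68381AB8E (r,user):
  [0] read 0x32 idx=26: raw=0x3C007 flags P=1 W=1 U=1 S=0
  [1] read 0x3C idx=28: raw=0x3D007 flags P=1 W=1 U=1 S=0
  [2] read 0x3D idx=26: raw=0x3E003 flags P=1 W=1 U=0 S=0
  ⇒ fault: PROTECTION_VIOLATION  — 3 lookups

TLB: [["0x50100C", "0x3A"]]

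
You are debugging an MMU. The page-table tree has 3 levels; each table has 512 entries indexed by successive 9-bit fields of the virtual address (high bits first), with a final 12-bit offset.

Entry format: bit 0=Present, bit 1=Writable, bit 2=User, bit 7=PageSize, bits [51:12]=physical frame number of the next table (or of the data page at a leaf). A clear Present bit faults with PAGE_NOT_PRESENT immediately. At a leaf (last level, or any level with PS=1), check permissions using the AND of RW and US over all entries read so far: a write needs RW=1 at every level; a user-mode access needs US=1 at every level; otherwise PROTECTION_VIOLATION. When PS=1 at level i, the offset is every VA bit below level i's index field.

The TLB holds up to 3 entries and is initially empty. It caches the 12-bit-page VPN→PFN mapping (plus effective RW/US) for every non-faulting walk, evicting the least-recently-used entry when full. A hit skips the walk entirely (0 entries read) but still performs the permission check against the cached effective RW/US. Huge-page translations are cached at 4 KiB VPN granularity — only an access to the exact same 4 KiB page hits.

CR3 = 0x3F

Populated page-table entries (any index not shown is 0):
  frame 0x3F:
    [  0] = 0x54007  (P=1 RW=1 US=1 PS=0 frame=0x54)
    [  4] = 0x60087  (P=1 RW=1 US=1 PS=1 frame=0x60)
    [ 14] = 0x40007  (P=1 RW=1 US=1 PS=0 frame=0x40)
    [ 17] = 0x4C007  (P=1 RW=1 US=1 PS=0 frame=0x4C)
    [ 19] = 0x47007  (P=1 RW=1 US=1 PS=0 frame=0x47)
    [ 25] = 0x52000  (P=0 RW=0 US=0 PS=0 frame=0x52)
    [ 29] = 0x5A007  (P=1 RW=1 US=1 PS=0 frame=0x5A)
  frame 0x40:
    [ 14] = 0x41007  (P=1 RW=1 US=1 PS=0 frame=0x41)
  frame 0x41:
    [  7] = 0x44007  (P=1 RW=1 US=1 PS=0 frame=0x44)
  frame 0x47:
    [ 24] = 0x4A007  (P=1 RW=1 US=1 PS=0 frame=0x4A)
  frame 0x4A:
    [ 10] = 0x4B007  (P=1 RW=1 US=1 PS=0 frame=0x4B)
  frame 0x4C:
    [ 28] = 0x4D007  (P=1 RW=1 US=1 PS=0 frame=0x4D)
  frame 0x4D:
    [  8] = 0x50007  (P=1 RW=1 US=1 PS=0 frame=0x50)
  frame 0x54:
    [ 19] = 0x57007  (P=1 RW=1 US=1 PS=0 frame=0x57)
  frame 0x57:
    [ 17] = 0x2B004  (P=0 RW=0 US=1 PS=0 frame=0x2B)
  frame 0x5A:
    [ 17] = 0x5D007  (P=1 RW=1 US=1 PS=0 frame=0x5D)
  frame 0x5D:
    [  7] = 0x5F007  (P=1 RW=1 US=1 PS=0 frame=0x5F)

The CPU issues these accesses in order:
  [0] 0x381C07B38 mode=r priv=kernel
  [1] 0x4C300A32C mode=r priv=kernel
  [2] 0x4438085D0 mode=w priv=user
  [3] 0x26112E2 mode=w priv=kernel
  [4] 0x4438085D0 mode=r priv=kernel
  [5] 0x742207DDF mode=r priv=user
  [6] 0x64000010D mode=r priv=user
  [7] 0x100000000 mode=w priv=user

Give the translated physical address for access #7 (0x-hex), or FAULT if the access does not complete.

Walk each access:
#0 VA=0x381C07B38 (r,kernel):
  [0] read 0x3F idx=14: raw=0x40007 flags P=1 W=1 U=1 S=0
  [1] read 0x40 idx=14: raw=0x41007 flags P=1 W=1 U=1 S=0
  [2] read 0x41 idx=7: raw=0x44007 flags P=1 W=1 U=1 S=0
  → PA=0x44B38  (3 entries read)
#1 VA=0x4C300A32C (r,kernel):
  [0] read 0x3F idx=19: raw=0x47007 flags P=1 W=1 U=1 S=0
  [1] read 0x47 idx=24: raw=0x4A007 flags P=1 W=1 U=1 S=0
  [2] read 0x4A idx=10: raw=0x4B007 flags P=1 W=1 U=1 S=0
  → PA=0x4B32C  (3 entries read)
#2 VA=0x4438085D0 (w,user):
  [0] read 0x3F idx=17: raw=0x4C007 flags P=1 W=1 U=1 S=0
  [1] read 0x4C idx=28: raw=0x4D007 flags P=1 W=1 U=1 S=0
  [2] read 0x4D idx=8: raw=0x50007 flags P=1 W=1 U=1 S=0
  → PA=0x505D0  (3 entries read)
#3 VA=0x26112E2 (w,kernel):
  [0] read 0x3F idx=0: raw=0x54007 flags P=1 W=1 U=1 S=0
  [1] read 0x54 idx=19: raw=0x57007 flags P=1 W=1 U=1 S=0
  [2] read 0x57 idx=17: raw=0x2B004 flags P=0 W=0 U=1 S=0
  ⇒ fault: PAGE_NOT_PRESENT  — 3 lookups
#4 VA=0x4438085D0 (r,kernel):
  TLB hit vpn=0x443808 → PA=0x505D0
#5 VA=0x742207DDF (r,user):
  [0] read 0x3F idx=29: raw=0x5A007 flags P=1 W=1 U=1 S=0
  [1] read 0x5A idx=17: raw=0x5D007 flags P=1 W=1 U=1 S=0
  [2] read 0x5D idx=7: raw=0x5F007 flags P=1 W=1 U=1 S=0
  → PA=0x5FDDF  (3 entries read)
#6 VA=0x64000010D (r,user):
  [0] read 0x3F idx=25: raw=0x52000 flags P=0 W=0 U=0 S=0
  ⇒ fault: PAGE_NOT_PRESENT  — 1 lookups
#7 VA=0x100000000 (w,user):
  [0] read 0x3F idx=4: raw=0x60087 flags P=1 W=1 U=1 S=1
  → PA=0x60000 (huge @L0)  (1 entries read)

Access #7 PA: 0x60000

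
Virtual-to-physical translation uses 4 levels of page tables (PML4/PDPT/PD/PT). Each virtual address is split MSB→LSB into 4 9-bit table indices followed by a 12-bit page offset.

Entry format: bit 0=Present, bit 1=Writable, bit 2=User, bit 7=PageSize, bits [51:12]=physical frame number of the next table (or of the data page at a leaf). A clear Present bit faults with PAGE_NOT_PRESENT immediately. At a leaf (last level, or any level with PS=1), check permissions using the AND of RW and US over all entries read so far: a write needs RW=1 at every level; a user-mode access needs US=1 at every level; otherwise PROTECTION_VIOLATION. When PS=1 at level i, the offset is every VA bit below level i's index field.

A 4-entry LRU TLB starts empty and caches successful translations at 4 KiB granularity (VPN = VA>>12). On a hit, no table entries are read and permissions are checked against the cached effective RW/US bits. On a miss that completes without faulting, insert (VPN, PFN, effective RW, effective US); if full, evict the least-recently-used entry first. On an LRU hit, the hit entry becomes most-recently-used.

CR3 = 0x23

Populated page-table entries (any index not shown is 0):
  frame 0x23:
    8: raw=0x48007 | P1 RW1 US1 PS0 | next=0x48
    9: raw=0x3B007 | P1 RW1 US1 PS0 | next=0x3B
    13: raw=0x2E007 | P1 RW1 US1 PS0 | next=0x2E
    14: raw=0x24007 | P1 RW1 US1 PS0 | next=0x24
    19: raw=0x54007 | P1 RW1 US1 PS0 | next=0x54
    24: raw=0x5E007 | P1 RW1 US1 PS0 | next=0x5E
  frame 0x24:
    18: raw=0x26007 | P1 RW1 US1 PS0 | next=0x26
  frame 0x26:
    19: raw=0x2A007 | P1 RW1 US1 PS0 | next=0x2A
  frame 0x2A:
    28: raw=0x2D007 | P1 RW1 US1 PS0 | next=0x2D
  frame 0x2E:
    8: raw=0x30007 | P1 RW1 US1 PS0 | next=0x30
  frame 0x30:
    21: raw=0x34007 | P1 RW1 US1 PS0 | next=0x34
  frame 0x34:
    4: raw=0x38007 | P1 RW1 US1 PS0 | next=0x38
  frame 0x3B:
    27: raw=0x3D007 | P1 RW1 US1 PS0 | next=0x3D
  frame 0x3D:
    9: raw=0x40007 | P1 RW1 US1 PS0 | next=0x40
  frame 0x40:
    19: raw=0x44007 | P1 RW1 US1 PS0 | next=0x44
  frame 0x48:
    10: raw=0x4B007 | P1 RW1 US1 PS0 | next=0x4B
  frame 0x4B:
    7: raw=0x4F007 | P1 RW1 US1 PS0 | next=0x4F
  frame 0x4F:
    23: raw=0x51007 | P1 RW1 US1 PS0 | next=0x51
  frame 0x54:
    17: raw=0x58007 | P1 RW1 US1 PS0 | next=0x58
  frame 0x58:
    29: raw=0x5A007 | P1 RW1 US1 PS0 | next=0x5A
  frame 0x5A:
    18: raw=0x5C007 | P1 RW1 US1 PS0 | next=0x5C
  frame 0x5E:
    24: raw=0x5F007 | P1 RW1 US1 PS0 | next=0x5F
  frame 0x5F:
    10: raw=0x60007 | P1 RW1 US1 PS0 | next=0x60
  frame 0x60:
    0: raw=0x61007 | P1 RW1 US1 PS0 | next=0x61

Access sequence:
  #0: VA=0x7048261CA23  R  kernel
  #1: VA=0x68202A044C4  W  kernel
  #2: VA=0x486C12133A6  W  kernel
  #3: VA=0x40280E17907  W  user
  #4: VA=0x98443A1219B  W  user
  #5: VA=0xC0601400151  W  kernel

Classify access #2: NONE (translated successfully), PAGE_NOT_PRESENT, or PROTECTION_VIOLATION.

Walk each access:
#0 VA=0x7048261CA23 (r,kernel):
  L0: frame=0x23 idx=14 entry=0x24007 [P=1 RW=1 US=1 PS=0]
  L1: frame=0x24 idx=18 entry=0x26007 [P=1 RW=1 US=1 PS=0]
  L2: frame=0x26 idx=19 entry=0x2A007 [P=1 RW=1 US=1 PS=0]
  L3: frame=0x2A idx=28 entry=0x2D007 [P=1 RW=1 US=1 PS=0]
  ⇒ phys 0x2DA23  [4 reads]
#1 VA=0x68202A044C4 (w,kernel):
  L0: frame=0x23 idx=13 entry=0x2E007 [P=1 RW=1 US=1 PS=0]
  L1: frame=0x2E idx=8 entry=0x30007 [P=1 RW=1 US=1 PS=0]
  L2: frame=0x30 idx=21 entry=0x34007 [P=1 RW=1 US=1 PS=0]
  L3: frame=0x34 idx=4 entry=0x38007 [P=1 RW=1 US=1 PS=0]
  ⇒ phys 0x384C4  [4 reads]
#2 VA=0x486C12133A6 (w,kernel):
  L0: frame=0x23 idx=9 entry=0x3B007 [P=1 RW=1 US=1 PS=0]
  L1: frame=0x3B idx=27 entry=0x3D007 [P=1 RW=1 US=1 PS=0]
  L2: frame=0x3D idx=9 entry=0x40007 [P=1 RW=1 US=1 PS=0]
  L3: frame=0x40 idx=19 entry=0x44007 [P=1 RW=1 US=1 PS=0]
  ⇒ phys 0x443A6  [4 reads]
#3 VA=0x40280E17907 (w,user):
  L0: frame=0x23 idx=8 entry=0x48007 [P=1 RW=1 US=1 PS=0]
  L1: frame=0x48 idx=10 entry=0x4B007 [P=1 RW=1 US=1 PS=0]
  L2: frame=0x4B idx=7 entry=0x4F007 [P=1 RW=1 US=1 PS=0]
  L3: frame=0x4F idx=23 entry=0x51007 [P=1 RW=1 US=1 PS=0]
  ⇒ phys 0x51907  [4 reads]
#4 VA=0x98443A1219B (w,user):
  L0: frame=0x23 idx=19 entry=0x54007 [P=1 RW=1 US=1 PS=0]
  L1: frame=0x54 idx=17 entry=0x58007 [P=1 RW=1 US=1 PS=0]
  L2: frame=0x58 idx=29 entry=0x5A007 [P=1 RW=1 US=1 PS=0]
  L3: frame=0x5A idx=18 entry=0x5C007 [P=1 RW=1 US=1 PS=0]
  ⇒ phys 0x5C19B  [4 reads]
#5 VA=0xC0601400151 (w,kernel):
  L0: frame=0x23 idx=24 entry=0x5E007 [P=1 RW=1 US=1 PS=0]
  L1: frame=0x5E idx=24 entry=0x5F007 [P=1 RW=1 US=1 PS=0]
  L2: frame=0x5F idx=10 entry=0x60007 [P=1 RW=1 US=1 PS=0]
  L3: frame=0x60 idx=0 entry=0x61007 [P=1 RW=1 US=1 PS=0]
  ⇒ phys 0x61151  [4 reads]

Access #2 fault: NONE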